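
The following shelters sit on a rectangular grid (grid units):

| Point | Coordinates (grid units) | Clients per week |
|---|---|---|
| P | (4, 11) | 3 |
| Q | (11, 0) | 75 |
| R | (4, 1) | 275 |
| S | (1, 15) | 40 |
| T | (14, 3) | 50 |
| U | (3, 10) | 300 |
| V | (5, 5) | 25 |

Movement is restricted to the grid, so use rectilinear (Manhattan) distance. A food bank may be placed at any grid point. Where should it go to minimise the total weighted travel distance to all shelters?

Manhattan distance separates: Σwᵢ(|x−xᵢ|+|y−yᵢ|) = Σwᵢ|x−xᵢ| + Σwᵢ|y−yᵢ|, so x and y are optimised independently as 1-D weighted medians.
Total weight W = 768; half = 384.
x-coordinate, sorted with cumulative weight:
  x=1 (S, w=40) cum 40
  x=3 (U, w=300) cum 340
  x=4 (P, w=3) cum 343
  x=4 (R, w=275) cum 618  ← median
  x=5 (V, w=25) cum 643
  x=11 (Q, w=75) cum 718
  x=14 (T, w=50) cum 768
⇒ x* = 4
y-coordinate, sorted with cumulative weight:
  y=0 (Q, w=75) cum 75
  y=1 (R, w=275) cum 350
  y=3 (T, w=50) cum 400  ← median
  y=5 (V, w=25) cum 425
  y=10 (U, w=300) cum 725
  y=11 (P, w=3) cum 728
  y=15 (S, w=40) cum 768
⇒ y* = 3

(4, 3)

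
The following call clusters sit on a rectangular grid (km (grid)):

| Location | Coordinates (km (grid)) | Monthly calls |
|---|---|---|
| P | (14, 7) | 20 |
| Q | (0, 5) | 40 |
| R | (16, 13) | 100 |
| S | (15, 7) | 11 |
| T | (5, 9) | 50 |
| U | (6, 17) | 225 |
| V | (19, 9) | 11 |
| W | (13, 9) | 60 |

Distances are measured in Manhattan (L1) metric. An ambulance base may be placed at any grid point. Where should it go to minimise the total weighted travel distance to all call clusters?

Manhattan distance separates: Σwᵢ(|x−xᵢ|+|y−yᵢ|) = Σwᵢ|x−xᵢ| + Σwᵢ|y−yᵢ|, so x and y are optimised independently as 1-D weighted medians.
Total weight W = 517; half = 258.5.
x-coordinate, sorted with cumulative weight:
  x=0 (Q, w=40) cum 40
  x=5 (T, w=50) cum 90
  x=6 (U, w=225) cum 315  ← median
  x=13 (W, w=60) cum 375
  x=14 (P, w=20) cum 395
  x=15 (S, w=11) cum 406
  x=16 (R, w=100) cum 506
  x=19 (V, w=11) cum 517
⇒ x* = 6
y-coordinate, sorted with cumulative weight:
  y=5 (Q, w=40) cum 40
  y=7 (P, w=20) cum 60
  y=7 (S, w=11) cum 71
  y=9 (T, w=50) cum 121
  y=9 (V, w=11) cum 132
  y=9 (W, w=60) cum 192
  y=13 (R, w=100) cum 292  ← median
  y=17 (U, w=225) cum 517
⇒ y* = 13

(6, 13)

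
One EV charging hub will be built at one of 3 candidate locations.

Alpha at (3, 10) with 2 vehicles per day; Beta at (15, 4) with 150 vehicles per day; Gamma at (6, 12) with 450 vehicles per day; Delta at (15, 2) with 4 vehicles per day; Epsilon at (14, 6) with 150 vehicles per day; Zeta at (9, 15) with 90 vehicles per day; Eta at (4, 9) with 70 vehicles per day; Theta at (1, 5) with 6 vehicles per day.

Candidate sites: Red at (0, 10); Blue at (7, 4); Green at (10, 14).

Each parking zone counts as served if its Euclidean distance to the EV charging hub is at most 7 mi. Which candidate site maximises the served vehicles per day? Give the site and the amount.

Coverage radius r = 7 mi; a point is covered iff (Δx)²+(Δy)² ≤ 7² = 49.
  Red (0, 10): covers {Alpha, Gamma, Eta, Theta} → 528
  Blue (7, 4): covers {Eta, Theta} → 76
  Green (10, 14): covers {Gamma, Zeta} → 540
Maximum coverage at Green: 540 vehicles per day.

Green, covering 540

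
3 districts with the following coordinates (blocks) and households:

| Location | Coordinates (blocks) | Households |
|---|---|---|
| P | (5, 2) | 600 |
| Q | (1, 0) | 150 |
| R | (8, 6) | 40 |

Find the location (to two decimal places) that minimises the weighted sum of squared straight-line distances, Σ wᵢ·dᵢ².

(4.39, 1.82)

The minimiser of Σwᵢ‖p−pᵢ‖² is the weighted centroid p* = (Σwᵢpᵢ)/(Σwᵢ).
Σwᵢ = 790.
Σwᵢxᵢ = 600·5 + 150·1 + 40·8 = 3470.
Σwᵢyᵢ = 600·2 + 150·0 + 40·6 = 1440.
x* = 3470/790 = 4.39, y* = 1440/790 = 1.82.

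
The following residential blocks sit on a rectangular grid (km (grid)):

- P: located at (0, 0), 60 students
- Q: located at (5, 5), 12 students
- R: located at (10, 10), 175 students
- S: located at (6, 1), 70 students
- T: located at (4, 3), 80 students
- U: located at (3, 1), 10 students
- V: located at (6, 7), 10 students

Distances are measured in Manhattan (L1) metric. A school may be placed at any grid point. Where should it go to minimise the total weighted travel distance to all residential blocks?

(6, 3)

Manhattan distance separates: Σwᵢ(|x−xᵢ|+|y−yᵢ|) = Σwᵢ|x−xᵢ| + Σwᵢ|y−yᵢ|, so x and y are optimised independently as 1-D weighted medians.
Total weight W = 417; half = 208.5.
x-coordinate, sorted with cumulative weight:
  x=0 (P, w=60) cum 60
  x=3 (U, w=10) cum 70
  x=4 (T, w=80) cum 150
  x=5 (Q, w=12) cum 162
  x=6 (S, w=70) cum 232  ← median
  x=6 (V, w=10) cum 242
  x=10 (R, w=175) cum 417
⇒ x* = 6
y-coordinate, sorted with cumulative weight:
  y=0 (P, w=60) cum 60
  y=1 (S, w=70) cum 130
  y=1 (U, w=10) cum 140
  y=3 (T, w=80) cum 220  ← median
  y=5 (Q, w=12) cum 232
  y=7 (V, w=10) cum 242
  y=10 (R, w=175) cum 417
⇒ y* = 3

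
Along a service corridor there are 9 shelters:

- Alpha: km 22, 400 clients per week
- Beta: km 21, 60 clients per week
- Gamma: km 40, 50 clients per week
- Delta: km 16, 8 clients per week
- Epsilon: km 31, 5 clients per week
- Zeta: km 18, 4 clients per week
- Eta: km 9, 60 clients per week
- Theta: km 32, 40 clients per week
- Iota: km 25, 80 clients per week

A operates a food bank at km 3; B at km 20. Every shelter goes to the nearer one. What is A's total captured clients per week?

The indifferent point is the midpoint (3+20)/2 = 11.5; shelters left of it (closer to A at 3) go to A, those right go to B.
  Eta at 9 (w=60) → A
  Delta at 16 (w=8) → B
  Zeta at 18 (w=4) → B
  Beta at 21 (w=60) → B
  Alpha at 22 (w=400) → B
  Iota at 25 (w=80) → B
  Epsilon at 31 (w=5) → B
  Theta at 32 (w=40) → B
  Gamma at 40 (w=50) → B
A captures 60; B captures 647.

60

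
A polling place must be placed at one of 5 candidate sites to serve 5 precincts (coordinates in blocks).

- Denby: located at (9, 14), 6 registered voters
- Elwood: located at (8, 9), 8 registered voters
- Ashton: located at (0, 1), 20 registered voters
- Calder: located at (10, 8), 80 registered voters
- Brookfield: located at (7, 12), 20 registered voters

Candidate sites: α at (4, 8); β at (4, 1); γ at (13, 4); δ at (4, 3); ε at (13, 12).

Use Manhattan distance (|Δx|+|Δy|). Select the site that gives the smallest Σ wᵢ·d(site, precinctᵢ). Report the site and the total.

Total weighted distance at each candidate:
  α (4, 8): total = 946
  β (4, 1): total = 1604
  γ (13, 4): total = 1324
  δ (4, 3): total = 1416
  ε (13, 12): total = 1260
Minimum is at α with total 946 blocks.

α, total 946 blocks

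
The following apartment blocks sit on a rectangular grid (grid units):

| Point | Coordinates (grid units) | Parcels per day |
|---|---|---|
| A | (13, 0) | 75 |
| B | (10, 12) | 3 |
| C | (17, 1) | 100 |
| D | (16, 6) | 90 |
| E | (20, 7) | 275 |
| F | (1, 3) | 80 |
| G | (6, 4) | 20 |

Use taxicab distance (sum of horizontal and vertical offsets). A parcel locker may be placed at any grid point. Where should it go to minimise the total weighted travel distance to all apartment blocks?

(17, 6)

Manhattan distance separates: Σwᵢ(|x−xᵢ|+|y−yᵢ|) = Σwᵢ|x−xᵢ| + Σwᵢ|y−yᵢ|, so x and y are optimised independently as 1-D weighted medians.
Total weight W = 643; half = 321.5.
x-coordinate, sorted with cumulative weight:
  x=1 (F, w=80) cum 80
  x=6 (G, w=20) cum 100
  x=10 (B, w=3) cum 103
  x=13 (A, w=75) cum 178
  x=16 (D, w=90) cum 268
  x=17 (C, w=100) cum 368  ← median
  x=20 (E, w=275) cum 643
⇒ x* = 17
y-coordinate, sorted with cumulative weight:
  y=0 (A, w=75) cum 75
  y=1 (C, w=100) cum 175
  y=3 (F, w=80) cum 255
  y=4 (G, w=20) cum 275
  y=6 (D, w=90) cum 365  ← median
  y=7 (E, w=275) cum 640
  y=12 (B, w=3) cum 643
⇒ y* = 6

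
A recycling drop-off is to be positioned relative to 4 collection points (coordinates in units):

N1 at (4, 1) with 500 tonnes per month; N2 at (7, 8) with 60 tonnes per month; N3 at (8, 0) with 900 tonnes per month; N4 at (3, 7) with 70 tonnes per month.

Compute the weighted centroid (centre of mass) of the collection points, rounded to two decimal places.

(6.42, 0.96)

The minimiser of Σwᵢ‖p−pᵢ‖² is the weighted centroid p* = (Σwᵢpᵢ)/(Σwᵢ).
Σwᵢ = 1530.
Σwᵢxᵢ = 500·4 + 60·7 + 900·8 + 70·3 = 9830.
Σwᵢyᵢ = 500·1 + 60·8 + 900·0 + 70·7 = 1470.
x* = 9830/1530 = 6.42, y* = 1470/1530 = 0.96.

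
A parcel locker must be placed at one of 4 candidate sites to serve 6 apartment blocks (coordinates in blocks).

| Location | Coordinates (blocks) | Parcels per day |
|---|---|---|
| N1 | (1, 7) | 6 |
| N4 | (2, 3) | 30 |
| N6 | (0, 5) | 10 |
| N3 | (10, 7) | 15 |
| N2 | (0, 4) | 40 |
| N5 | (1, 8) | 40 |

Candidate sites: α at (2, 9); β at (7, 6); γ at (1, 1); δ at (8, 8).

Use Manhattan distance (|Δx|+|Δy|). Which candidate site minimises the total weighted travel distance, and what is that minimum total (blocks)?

α, total 768 blocks

Total weighted distance at each candidate:
  α (2, 9): total = 768
  β (7, 6): total = 1102
  γ (1, 1): total = 841
  δ (8, 8): total = 1293
Minimum is at α with total 768 blocks.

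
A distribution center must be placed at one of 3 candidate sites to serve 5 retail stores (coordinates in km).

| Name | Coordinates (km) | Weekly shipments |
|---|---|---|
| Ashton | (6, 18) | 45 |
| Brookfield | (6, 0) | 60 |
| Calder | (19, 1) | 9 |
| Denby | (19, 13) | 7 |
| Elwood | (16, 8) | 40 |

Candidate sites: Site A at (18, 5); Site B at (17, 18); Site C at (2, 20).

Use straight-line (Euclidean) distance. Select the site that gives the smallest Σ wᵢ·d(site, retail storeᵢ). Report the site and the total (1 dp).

Site A, total 1813.9 km

Total weighted distance at each candidate:
  Site A (18, 5): total = 1813.9
  Site B (17, 18): total = 2354.4
  Site C (2, 20): total = 2520.7
Minimum is at Site A with total 1813.9 km.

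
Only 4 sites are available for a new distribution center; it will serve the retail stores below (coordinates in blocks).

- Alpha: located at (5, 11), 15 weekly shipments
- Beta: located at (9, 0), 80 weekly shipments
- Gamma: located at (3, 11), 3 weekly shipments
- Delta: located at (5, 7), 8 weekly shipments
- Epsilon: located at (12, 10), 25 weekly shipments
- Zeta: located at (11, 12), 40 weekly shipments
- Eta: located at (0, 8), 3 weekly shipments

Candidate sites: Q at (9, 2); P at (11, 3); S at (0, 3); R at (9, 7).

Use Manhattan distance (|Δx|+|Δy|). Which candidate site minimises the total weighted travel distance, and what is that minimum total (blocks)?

Total weighted distance at each candidate:
  Q (9, 2): total = 1272
  P (11, 3): total = 1346
  S (0, 3): total = 2550
  R (9, 7): total = 1202
Minimum is at R with total 1202 blocks.

R, total 1202 blocks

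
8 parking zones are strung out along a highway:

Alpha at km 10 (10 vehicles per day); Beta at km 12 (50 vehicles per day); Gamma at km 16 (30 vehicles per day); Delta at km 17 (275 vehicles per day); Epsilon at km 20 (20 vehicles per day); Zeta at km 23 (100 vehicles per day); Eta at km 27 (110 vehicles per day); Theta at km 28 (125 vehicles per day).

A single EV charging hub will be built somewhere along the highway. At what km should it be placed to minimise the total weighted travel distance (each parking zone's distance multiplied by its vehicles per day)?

For a sum of weighted absolute distances on a line, the optimum is the weighted median (not the mean). Total weight W = 720; half-weight = 360.
Sort by position and accumulate weight:
  km 10 (Alpha, w=10) → cum 10
  km 12 (Beta, w=50) → cum 60
  km 16 (Gamma, w=30) → cum 90
  km 17 (Delta, w=275) → cum 365  ≥ 360 → median here
  km 20 (Epsilon, w=20) → cum 385
  km 23 (Zeta, w=100) → cum 485
  km 27 (Eta, w=110) → cum 595
  km 28 (Theta, w=125) → cum 720
Optimal location: km 17.

x = 17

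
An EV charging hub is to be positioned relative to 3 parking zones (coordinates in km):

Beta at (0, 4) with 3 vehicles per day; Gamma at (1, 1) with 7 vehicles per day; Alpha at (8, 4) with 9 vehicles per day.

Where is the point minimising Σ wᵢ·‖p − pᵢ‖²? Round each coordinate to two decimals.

(4.16, 2.89)

The minimiser of Σwᵢ‖p−pᵢ‖² is the weighted centroid p* = (Σwᵢpᵢ)/(Σwᵢ).
Σwᵢ = 19.
Σwᵢxᵢ = 3·0 + 7·1 + 9·8 = 79.
Σwᵢyᵢ = 3·4 + 7·1 + 9·4 = 55.
x* = 79/19 = 4.16, y* = 55/19 = 2.89.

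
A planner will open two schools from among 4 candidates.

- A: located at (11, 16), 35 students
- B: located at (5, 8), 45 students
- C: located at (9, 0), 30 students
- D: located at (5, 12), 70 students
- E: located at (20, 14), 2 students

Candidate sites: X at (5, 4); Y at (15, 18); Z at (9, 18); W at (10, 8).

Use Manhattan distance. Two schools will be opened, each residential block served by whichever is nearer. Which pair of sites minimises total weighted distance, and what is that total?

Evaluate every pair (each demand assigned to the nearer of the two):
  {X, Z}: total = 1150
  {X, Y}: total = 1208
  {Z, W}: total = 1295
  {X, W}: total = 1327
  {Y, W}: total = 1353
  {Y, Z}: total = 2028
Best pair: {X, Z} with total 1150.

{X, Z}, total 1150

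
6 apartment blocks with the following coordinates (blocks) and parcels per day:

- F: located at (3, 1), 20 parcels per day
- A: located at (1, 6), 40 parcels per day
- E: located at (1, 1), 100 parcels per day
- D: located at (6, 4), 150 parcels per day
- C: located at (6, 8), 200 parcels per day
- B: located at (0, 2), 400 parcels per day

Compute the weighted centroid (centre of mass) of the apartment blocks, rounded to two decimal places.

The minimiser of Σwᵢ‖p−pᵢ‖² is the weighted centroid p* = (Σwᵢpᵢ)/(Σwᵢ).
Σwᵢ = 910.
Σwᵢxᵢ = 20·3 + 40·1 + 100·1 + 150·6 + 200·6 + 400·0 = 2300.
Σwᵢyᵢ = 20·1 + 40·6 + 100·1 + 150·4 + 200·8 + 400·2 = 3360.
x* = 2300/910 = 2.53, y* = 3360/910 = 3.69.

(2.53, 3.69)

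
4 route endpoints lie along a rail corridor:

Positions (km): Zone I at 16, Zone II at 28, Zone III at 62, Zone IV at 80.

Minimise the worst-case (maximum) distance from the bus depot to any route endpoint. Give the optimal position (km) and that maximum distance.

location 48, max distance 32

The 1-center on a line is the midpoint of the two extreme points: leftmost at 16, rightmost at 80.
Optimal location = (16 + 80)/2 = 48; maximum distance = (80 − 16)/2 = 32.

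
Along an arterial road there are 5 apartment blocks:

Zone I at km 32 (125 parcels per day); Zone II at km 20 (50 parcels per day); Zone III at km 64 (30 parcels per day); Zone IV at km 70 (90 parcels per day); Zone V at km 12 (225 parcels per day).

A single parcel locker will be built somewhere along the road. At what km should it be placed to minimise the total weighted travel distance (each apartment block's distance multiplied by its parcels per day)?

x = 20

For a sum of weighted absolute distances on a line, the optimum is the weighted median (not the mean). Total weight W = 520; half-weight = 260.
Sort by position and accumulate weight:
  km 12 (Zone V, w=225) → cum 225
  km 20 (Zone II, w=50) → cum 275  ≥ 260 → median here
  km 32 (Zone I, w=125) → cum 400
  km 64 (Zone III, w=30) → cum 430
  km 70 (Zone IV, w=90) → cum 520
Optimal location: km 20.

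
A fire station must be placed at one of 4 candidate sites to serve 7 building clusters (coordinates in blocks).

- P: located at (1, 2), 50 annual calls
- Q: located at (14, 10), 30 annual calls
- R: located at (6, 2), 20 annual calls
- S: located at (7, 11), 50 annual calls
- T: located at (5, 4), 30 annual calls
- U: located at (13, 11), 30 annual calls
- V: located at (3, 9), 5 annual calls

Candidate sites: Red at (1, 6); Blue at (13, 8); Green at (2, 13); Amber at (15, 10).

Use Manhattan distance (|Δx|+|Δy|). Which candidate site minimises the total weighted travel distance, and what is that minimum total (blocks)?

Red, total 2155 blocks

Total weighted distance at each candidate:
  Red (1, 6): total = 2155
  Blue (13, 8): total = 2205
  Green (2, 13): total = 2475
  Amber (15, 10): total = 2555
Minimum is at Red with total 2155 blocks.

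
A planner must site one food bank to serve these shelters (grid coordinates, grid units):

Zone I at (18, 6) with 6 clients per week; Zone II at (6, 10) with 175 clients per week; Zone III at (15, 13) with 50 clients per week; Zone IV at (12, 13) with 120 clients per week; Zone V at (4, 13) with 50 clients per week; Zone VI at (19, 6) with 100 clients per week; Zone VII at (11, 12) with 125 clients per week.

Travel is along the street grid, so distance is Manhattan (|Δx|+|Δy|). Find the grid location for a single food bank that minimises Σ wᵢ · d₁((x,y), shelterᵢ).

(11, 12)

Manhattan distance separates: Σwᵢ(|x−xᵢ|+|y−yᵢ|) = Σwᵢ|x−xᵢ| + Σwᵢ|y−yᵢ|, so x and y are optimised independently as 1-D weighted medians.
Total weight W = 626; half = 313.
x-coordinate, sorted with cumulative weight:
  x=4 (Zone V, w=50) cum 50
  x=6 (Zone II, w=175) cum 225
  x=11 (Zone VII, w=125) cum 350  ← median
  x=12 (Zone IV, w=120) cum 470
  x=15 (Zone III, w=50) cum 520
  x=18 (Zone I, w=6) cum 526
  x=19 (Zone VI, w=100) cum 626
⇒ x* = 11
y-coordinate, sorted with cumulative weight:
  y=6 (Zone I, w=6) cum 6
  y=6 (Zone VI, w=100) cum 106
  y=10 (Zone II, w=175) cum 281
  y=12 (Zone VII, w=125) cum 406  ← median
  y=13 (Zone III, w=50) cum 456
  y=13 (Zone IV, w=120) cum 576
  y=13 (Zone V, w=50) cum 626
⇒ y* = 12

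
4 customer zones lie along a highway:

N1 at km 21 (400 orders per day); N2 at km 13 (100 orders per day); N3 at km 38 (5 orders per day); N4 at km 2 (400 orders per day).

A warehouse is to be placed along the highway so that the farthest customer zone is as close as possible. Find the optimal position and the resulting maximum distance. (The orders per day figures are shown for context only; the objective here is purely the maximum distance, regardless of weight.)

The 1-center on a line is the midpoint of the two extreme points: leftmost at 2, rightmost at 38.
Optimal location = (2 + 38)/2 = 20; maximum distance = (38 − 2)/2 = 18.

location 20, max distance 18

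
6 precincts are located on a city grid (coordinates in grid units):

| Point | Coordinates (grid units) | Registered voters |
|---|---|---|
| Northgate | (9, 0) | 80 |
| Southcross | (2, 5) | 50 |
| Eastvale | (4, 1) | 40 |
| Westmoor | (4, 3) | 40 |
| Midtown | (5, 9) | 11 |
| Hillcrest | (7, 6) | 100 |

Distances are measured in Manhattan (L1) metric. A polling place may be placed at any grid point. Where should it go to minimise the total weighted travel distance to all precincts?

Manhattan distance separates: Σwᵢ(|x−xᵢ|+|y−yᵢ|) = Σwᵢ|x−xᵢ| + Σwᵢ|y−yᵢ|, so x and y are optimised independently as 1-D weighted medians.
Total weight W = 321; half = 160.5.
x-coordinate, sorted with cumulative weight:
  x=2 (Southcross, w=50) cum 50
  x=4 (Eastvale, w=40) cum 90
  x=4 (Westmoor, w=40) cum 130
  x=5 (Midtown, w=11) cum 141
  x=7 (Hillcrest, w=100) cum 241  ← median
  x=9 (Northgate, w=80) cum 321
⇒ x* = 7
y-coordinate, sorted with cumulative weight:
  y=0 (Northgate, w=80) cum 80
  y=1 (Eastvale, w=40) cum 120
  y=3 (Westmoor, w=40) cum 160
  y=5 (Southcross, w=50) cum 210  ← median
  y=6 (Hillcrest, w=100) cum 310
  y=9 (Midtown, w=11) cum 321
⇒ y* = 5

(7, 5)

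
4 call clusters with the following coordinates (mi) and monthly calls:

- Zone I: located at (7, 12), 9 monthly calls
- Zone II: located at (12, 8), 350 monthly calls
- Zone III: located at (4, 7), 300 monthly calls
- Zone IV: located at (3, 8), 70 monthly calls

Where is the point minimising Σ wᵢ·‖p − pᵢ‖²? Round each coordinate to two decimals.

The minimiser of Σwᵢ‖p−pᵢ‖² is the weighted centroid p* = (Σwᵢpᵢ)/(Σwᵢ).
Σwᵢ = 729.
Σwᵢxᵢ = 9·7 + 350·12 + 300·4 + 70·3 = 5673.
Σwᵢyᵢ = 9·12 + 350·8 + 300·7 + 70·8 = 5568.
x* = 5673/729 = 7.78, y* = 5568/729 = 7.64.

(7.78, 7.64)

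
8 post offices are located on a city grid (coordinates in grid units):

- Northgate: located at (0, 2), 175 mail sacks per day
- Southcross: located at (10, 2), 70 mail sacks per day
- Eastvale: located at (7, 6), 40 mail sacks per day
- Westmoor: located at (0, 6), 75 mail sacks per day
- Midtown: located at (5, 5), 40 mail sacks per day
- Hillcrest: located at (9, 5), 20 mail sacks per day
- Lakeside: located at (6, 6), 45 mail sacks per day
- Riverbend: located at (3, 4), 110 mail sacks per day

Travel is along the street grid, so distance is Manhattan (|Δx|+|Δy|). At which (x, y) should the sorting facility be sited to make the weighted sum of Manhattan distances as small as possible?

Manhattan distance separates: Σwᵢ(|x−xᵢ|+|y−yᵢ|) = Σwᵢ|x−xᵢ| + Σwᵢ|y−yᵢ|, so x and y are optimised independently as 1-D weighted medians.
Total weight W = 575; half = 287.5.
x-coordinate, sorted with cumulative weight:
  x=0 (Northgate, w=175) cum 175
  x=0 (Westmoor, w=75) cum 250
  x=3 (Riverbend, w=110) cum 360  ← median
  x=5 (Midtown, w=40) cum 400
  x=6 (Lakeside, w=45) cum 445
  x=7 (Eastvale, w=40) cum 485
  x=9 (Hillcrest, w=20) cum 505
  x=10 (Southcross, w=70) cum 575
⇒ x* = 3
y-coordinate, sorted with cumulative weight:
  y=2 (Northgate, w=175) cum 175
  y=2 (Southcross, w=70) cum 245
  y=4 (Riverbend, w=110) cum 355  ← median
  y=5 (Midtown, w=40) cum 395
  y=5 (Hillcrest, w=20) cum 415
  y=6 (Eastvale, w=40) cum 455
  y=6 (Westmoor, w=75) cum 530
  y=6 (Lakeside, w=45) cum 575
⇒ y* = 4

(3, 4)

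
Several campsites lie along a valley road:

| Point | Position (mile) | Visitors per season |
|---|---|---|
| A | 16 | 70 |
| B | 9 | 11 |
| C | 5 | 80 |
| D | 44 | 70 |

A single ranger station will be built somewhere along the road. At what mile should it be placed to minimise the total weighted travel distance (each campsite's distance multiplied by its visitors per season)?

For a sum of weighted absolute distances on a line, the optimum is the weighted median (not the mean). Total weight W = 231; half-weight = 115.5.
Sort by position and accumulate weight:
  mile 5 (C, w=80) → cum 80
  mile 9 (B, w=11) → cum 91
  mile 16 (A, w=70) → cum 161  ≥ 115.5 → median here
  mile 44 (D, w=70) → cum 231
Optimal location: mile 16.

x = 16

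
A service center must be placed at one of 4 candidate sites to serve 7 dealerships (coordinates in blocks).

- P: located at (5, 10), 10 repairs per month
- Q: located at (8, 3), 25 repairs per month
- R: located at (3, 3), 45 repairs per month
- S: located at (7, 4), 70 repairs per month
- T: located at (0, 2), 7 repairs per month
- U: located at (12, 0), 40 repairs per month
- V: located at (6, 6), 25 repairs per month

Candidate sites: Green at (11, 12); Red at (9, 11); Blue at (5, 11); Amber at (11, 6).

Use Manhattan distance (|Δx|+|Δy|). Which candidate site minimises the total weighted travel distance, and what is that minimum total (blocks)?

Amber, total 1675 blocks

Total weighted distance at each candidate:
  Green (11, 12): total = 2927
  Red (9, 11): total = 2421
  Blue (5, 11): total = 2333
  Amber (11, 6): total = 1675
Minimum is at Amber with total 1675 blocks.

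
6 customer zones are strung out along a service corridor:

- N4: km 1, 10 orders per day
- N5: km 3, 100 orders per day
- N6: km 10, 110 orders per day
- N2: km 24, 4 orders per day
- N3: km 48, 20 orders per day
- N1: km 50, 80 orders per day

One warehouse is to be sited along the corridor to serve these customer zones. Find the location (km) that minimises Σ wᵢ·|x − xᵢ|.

x = 10

For a sum of weighted absolute distances on a line, the optimum is the weighted median (not the mean). Total weight W = 324; half-weight = 162.
Sort by position and accumulate weight:
  km 1 (N4, w=10) → cum 10
  km 3 (N5, w=100) → cum 110
  km 10 (N6, w=110) → cum 220  ≥ 162 → median here
  km 24 (N2, w=4) → cum 224
  km 48 (N3, w=20) → cum 244
  km 50 (N1, w=80) → cum 324
Optimal location: km 10.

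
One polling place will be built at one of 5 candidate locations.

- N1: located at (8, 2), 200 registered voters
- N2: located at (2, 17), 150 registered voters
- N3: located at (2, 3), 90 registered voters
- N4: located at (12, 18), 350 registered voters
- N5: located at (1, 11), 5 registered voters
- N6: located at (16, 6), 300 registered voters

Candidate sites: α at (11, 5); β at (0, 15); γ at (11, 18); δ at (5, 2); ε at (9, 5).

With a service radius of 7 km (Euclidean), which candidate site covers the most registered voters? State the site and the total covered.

Coverage radius r = 7 km; a point is covered iff (Δx)²+(Δy)² ≤ 7² = 49.
  α (11, 5): covers {N1, N6} → 500
  β (0, 15): covers {N2, N5} → 155
  γ (11, 18): covers {N4} → 350
  δ (5, 2): covers {N1, N3} → 290
  ε (9, 5): covers {N1} → 200
Maximum coverage at α: 500 registered voters.

α, covering 500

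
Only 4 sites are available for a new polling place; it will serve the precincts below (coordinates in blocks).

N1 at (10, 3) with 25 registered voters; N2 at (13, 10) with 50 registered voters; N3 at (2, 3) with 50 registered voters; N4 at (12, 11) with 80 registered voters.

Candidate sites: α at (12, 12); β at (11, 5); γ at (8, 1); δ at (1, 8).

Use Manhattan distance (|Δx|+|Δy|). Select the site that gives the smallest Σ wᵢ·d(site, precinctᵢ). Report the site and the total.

α, total 1455 blocks

Total weighted distance at each candidate:
  α (12, 12): total = 1455
  β (11, 5): total = 1535
  γ (8, 1): total = 2320
  δ (1, 8): total = 2470
Minimum is at α with total 1455 blocks.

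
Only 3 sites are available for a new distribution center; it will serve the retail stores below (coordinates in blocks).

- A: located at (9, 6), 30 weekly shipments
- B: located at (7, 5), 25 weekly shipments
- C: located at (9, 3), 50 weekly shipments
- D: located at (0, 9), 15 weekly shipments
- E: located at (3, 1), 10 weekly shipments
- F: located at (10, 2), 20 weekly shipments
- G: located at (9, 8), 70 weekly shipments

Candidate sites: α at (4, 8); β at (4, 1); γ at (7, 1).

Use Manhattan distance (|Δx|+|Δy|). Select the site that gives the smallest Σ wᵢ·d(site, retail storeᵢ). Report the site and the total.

γ, total 1485 blocks

Total weighted distance at each candidate:
  α (4, 8): total = 1605
  β (4, 1): total = 1995
  γ (7, 1): total = 1485
Minimum is at γ with total 1485 blocks.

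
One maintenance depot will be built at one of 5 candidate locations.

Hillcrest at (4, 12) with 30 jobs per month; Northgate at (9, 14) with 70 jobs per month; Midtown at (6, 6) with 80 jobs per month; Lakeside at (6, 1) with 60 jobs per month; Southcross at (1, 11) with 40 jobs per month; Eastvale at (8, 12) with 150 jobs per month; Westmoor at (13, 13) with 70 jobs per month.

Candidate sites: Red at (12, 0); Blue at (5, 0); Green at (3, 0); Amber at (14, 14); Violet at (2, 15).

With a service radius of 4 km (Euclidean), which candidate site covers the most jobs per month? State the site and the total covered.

Amber, covering 70

Coverage radius r = 4 km; a point is covered iff (Δx)²+(Δy)² ≤ 4² = 16.
  Red (12, 0): covers {none} → 0
  Blue (5, 0): covers {Lakeside} → 60
  Green (3, 0): covers {Lakeside} → 60
  Amber (14, 14): covers {Westmoor} → 70
  Violet (2, 15): covers {Hillcrest} → 30
Maximum coverage at Amber: 70 jobs per month.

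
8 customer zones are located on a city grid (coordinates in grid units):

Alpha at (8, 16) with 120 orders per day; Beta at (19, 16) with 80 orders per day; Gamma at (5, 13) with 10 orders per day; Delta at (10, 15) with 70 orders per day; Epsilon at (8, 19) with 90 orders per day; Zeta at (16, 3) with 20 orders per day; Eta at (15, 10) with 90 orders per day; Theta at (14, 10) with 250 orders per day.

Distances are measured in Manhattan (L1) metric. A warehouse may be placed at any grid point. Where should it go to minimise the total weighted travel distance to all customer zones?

Manhattan distance separates: Σwᵢ(|x−xᵢ|+|y−yᵢ|) = Σwᵢ|x−xᵢ| + Σwᵢ|y−yᵢ|, so x and y are optimised independently as 1-D weighted medians.
Total weight W = 730; half = 365.
x-coordinate, sorted with cumulative weight:
  x=5 (Gamma, w=10) cum 10
  x=8 (Alpha, w=120) cum 130
  x=8 (Epsilon, w=90) cum 220
  x=10 (Delta, w=70) cum 290
  x=14 (Theta, w=250) cum 540  ← median
  x=15 (Eta, w=90) cum 630
  x=16 (Zeta, w=20) cum 650
  x=19 (Beta, w=80) cum 730
⇒ x* = 14
y-coordinate, sorted with cumulative weight:
  y=3 (Zeta, w=20) cum 20
  y=10 (Eta, w=90) cum 110
  y=10 (Theta, w=250) cum 360
  y=13 (Gamma, w=10) cum 370  ← median
  y=15 (Delta, w=70) cum 440
  y=16 (Alpha, w=120) cum 560
  y=16 (Beta, w=80) cum 640
  y=19 (Epsilon, w=90) cum 730
⇒ y* = 13

(14, 13)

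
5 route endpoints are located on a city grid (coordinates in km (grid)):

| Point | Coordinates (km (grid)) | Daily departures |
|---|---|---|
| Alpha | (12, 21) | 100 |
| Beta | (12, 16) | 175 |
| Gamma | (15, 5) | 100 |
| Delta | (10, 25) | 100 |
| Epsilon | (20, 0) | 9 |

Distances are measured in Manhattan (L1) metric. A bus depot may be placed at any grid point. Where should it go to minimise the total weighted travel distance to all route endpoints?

Manhattan distance separates: Σwᵢ(|x−xᵢ|+|y−yᵢ|) = Σwᵢ|x−xᵢ| + Σwᵢ|y−yᵢ|, so x and y are optimised independently as 1-D weighted medians.
Total weight W = 484; half = 242.
x-coordinate, sorted with cumulative weight:
  x=10 (Delta, w=100) cum 100
  x=12 (Alpha, w=100) cum 200
  x=12 (Beta, w=175) cum 375  ← median
  x=15 (Gamma, w=100) cum 475
  x=20 (Epsilon, w=9) cum 484
⇒ x* = 12
y-coordinate, sorted with cumulative weight:
  y=0 (Epsilon, w=9) cum 9
  y=5 (Gamma, w=100) cum 109
  y=16 (Beta, w=175) cum 284  ← median
  y=21 (Alpha, w=100) cum 384
  y=25 (Delta, w=100) cum 484
⇒ y* = 16

(12, 16)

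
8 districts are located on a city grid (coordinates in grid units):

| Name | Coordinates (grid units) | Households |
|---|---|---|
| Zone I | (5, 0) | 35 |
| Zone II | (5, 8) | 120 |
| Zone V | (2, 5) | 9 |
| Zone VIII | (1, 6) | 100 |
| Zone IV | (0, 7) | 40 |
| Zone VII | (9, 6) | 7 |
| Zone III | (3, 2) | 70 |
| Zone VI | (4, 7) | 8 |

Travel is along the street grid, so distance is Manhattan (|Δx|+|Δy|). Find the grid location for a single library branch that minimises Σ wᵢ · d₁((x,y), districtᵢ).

(3, 6)

Manhattan distance separates: Σwᵢ(|x−xᵢ|+|y−yᵢ|) = Σwᵢ|x−xᵢ| + Σwᵢ|y−yᵢ|, so x and y are optimised independently as 1-D weighted medians.
Total weight W = 389; half = 194.5.
x-coordinate, sorted with cumulative weight:
  x=0 (Zone IV, w=40) cum 40
  x=1 (Zone VIII, w=100) cum 140
  x=2 (Zone V, w=9) cum 149
  x=3 (Zone III, w=70) cum 219  ← median
  x=4 (Zone VI, w=8) cum 227
  x=5 (Zone I, w=35) cum 262
  x=5 (Zone II, w=120) cum 382
  x=9 (Zone VII, w=7) cum 389
⇒ x* = 3
y-coordinate, sorted with cumulative weight:
  y=0 (Zone I, w=35) cum 35
  y=2 (Zone III, w=70) cum 105
  y=5 (Zone V, w=9) cum 114
  y=6 (Zone VIII, w=100) cum 214  ← median
  y=6 (Zone VII, w=7) cum 221
  y=7 (Zone IV, w=40) cum 261
  y=7 (Zone VI, w=8) cum 269
  y=8 (Zone II, w=120) cum 389
⇒ y* = 6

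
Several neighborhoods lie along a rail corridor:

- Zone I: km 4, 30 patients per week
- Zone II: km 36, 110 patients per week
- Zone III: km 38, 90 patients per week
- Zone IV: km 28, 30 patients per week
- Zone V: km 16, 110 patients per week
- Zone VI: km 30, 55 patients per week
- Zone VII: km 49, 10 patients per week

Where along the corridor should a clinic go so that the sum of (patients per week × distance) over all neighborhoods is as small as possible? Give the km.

x = 30

For a sum of weighted absolute distances on a line, the optimum is the weighted median (not the mean). Total weight W = 435; half-weight = 217.5.
Sort by position and accumulate weight:
  km 4 (Zone I, w=30) → cum 30
  km 16 (Zone V, w=110) → cum 140
  km 28 (Zone IV, w=30) → cum 170
  km 30 (Zone VI, w=55) → cum 225  ≥ 217.5 → median here
  km 36 (Zone II, w=110) → cum 335
  km 38 (Zone III, w=90) → cum 425
  km 49 (Zone VII, w=10) → cum 435
Optimal location: km 30.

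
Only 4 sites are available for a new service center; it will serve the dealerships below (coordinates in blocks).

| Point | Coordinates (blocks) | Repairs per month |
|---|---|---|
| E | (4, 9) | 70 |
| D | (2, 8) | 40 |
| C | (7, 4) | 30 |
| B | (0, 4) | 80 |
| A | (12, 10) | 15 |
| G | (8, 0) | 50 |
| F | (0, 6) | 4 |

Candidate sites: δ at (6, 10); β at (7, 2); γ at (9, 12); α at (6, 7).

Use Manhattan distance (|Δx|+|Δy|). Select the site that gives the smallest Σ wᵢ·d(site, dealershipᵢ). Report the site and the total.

Total weighted distance at each candidate:
  δ (6, 10): total = 2350
  β (7, 2): total = 2309
  γ (9, 12): total = 3445
  α (6, 7): total = 1933
Minimum is at α with total 1933 blocks.

α, total 1933 blocks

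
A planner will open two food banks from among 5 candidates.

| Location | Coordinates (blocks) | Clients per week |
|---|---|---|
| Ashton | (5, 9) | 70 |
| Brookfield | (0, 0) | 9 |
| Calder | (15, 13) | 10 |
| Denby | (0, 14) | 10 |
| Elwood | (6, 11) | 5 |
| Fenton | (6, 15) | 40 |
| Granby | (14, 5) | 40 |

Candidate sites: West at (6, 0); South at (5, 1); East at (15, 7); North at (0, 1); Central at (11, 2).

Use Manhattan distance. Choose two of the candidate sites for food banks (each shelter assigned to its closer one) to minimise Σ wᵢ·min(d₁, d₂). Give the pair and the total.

Evaluate every pair (each demand assigned to the nearer of the two):
  {South, East}: total = 1629
  {West, East}: total = 1789
  {South, Central}: total = 1839
  {East, North}: total = 1904
  {West, Central}: total = 1999
  {South, North}: total = 2094
  {East, Central}: total = 2102
  {West, South}: total = 2189
  {North, Central}: total = 2229
  {West, North}: total = 2234
Best pair: {South, East} with total 1629.

{South, East}, total 1629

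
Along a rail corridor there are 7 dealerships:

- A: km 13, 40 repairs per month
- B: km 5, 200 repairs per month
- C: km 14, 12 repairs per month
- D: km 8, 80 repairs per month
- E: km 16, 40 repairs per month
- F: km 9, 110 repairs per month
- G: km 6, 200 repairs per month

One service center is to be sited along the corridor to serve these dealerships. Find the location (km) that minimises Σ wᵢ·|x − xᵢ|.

x = 6

For a sum of weighted absolute distances on a line, the optimum is the weighted median (not the mean). Total weight W = 682; half-weight = 341.
Sort by position and accumulate weight:
  km 5 (B, w=200) → cum 200
  km 6 (G, w=200) → cum 400  ≥ 341 → median here
  km 8 (D, w=80) → cum 480
  km 9 (F, w=110) → cum 590
  km 13 (A, w=40) → cum 630
  km 14 (C, w=12) → cum 642
  km 16 (E, w=40) → cum 682
Optimal location: km 6.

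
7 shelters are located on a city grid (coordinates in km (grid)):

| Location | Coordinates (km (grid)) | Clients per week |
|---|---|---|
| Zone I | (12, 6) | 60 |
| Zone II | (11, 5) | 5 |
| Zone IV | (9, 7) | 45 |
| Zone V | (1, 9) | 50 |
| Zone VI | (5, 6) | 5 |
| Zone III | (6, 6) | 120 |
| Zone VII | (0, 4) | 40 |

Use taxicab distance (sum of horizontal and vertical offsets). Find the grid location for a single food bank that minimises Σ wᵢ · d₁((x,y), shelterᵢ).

(6, 6)

Manhattan distance separates: Σwᵢ(|x−xᵢ|+|y−yᵢ|) = Σwᵢ|x−xᵢ| + Σwᵢ|y−yᵢ|, so x and y are optimised independently as 1-D weighted medians.
Total weight W = 325; half = 162.5.
x-coordinate, sorted with cumulative weight:
  x=0 (Zone VII, w=40) cum 40
  x=1 (Zone V, w=50) cum 90
  x=5 (Zone VI, w=5) cum 95
  x=6 (Zone III, w=120) cum 215  ← median
  x=9 (Zone IV, w=45) cum 260
  x=11 (Zone II, w=5) cum 265
  x=12 (Zone I, w=60) cum 325
⇒ x* = 6
y-coordinate, sorted with cumulative weight:
  y=4 (Zone VII, w=40) cum 40
  y=5 (Zone II, w=5) cum 45
  y=6 (Zone I, w=60) cum 105
  y=6 (Zone VI, w=5) cum 110
  y=6 (Zone III, w=120) cum 230  ← median
  y=7 (Zone IV, w=45) cum 275
  y=9 (Zone V, w=50) cum 325
⇒ y* = 6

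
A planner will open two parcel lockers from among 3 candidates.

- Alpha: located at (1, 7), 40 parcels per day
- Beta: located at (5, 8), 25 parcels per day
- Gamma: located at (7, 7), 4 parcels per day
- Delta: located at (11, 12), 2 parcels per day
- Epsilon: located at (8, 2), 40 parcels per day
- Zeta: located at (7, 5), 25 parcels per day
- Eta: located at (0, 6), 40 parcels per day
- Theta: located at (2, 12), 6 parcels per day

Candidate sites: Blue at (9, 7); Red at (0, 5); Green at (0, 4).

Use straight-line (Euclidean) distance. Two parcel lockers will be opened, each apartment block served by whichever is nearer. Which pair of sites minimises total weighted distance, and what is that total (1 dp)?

Evaluate every pair (each demand assigned to the nearer of the two):
  {Blue, Red}: total = 569.6
  {Blue, Green}: total = 652.5
  {Red, Green}: total = 878.9
Best pair: {Blue, Red} with total 569.6.

{Blue, Red}, total 569.6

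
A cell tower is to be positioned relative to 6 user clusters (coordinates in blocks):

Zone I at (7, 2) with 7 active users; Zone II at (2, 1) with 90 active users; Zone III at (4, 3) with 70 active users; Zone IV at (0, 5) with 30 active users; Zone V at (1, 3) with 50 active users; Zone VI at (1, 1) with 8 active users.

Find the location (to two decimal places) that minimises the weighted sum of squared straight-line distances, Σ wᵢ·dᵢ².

(2.22, 2.44)

The minimiser of Σwᵢ‖p−pᵢ‖² is the weighted centroid p* = (Σwᵢpᵢ)/(Σwᵢ).
Σwᵢ = 255.
Σwᵢxᵢ = 7·7 + 90·2 + 70·4 + 30·0 + 50·1 + 8·1 = 567.
Σwᵢyᵢ = 7·2 + 90·1 + 70·3 + 30·5 + 50·3 + 8·1 = 622.
x* = 567/255 = 2.22, y* = 622/255 = 2.44.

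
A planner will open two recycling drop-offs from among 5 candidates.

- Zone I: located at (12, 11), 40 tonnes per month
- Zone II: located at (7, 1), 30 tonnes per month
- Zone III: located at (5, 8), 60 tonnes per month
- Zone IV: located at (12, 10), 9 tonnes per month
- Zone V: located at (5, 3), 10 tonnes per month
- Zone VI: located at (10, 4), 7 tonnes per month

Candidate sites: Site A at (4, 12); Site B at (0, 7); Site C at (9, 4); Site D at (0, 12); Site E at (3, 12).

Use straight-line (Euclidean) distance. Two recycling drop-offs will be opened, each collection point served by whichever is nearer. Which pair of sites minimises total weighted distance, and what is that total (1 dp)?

{Site A, Site C}, total 768.8

Evaluate every pair (each demand assigned to the nearer of the two):
  {Site A, Site C}: total = 768.8
  {Site C, Site E}: total = 789.7
  {Site B, Site C}: total = 827.3
  {Site C, Site D}: total = 860.8
  {Site A, Site B}: total = 1054.7
  {Site B, Site E}: total = 1127.2
  {Site A, Site D}: total = 1146.7
  {Site A, Site E}: total = 1146.7
  {Site D, Site E}: total = 1231.3
  {Site B, Site D}: total = 1310.8
Best pair: {Site A, Site C} with total 768.8.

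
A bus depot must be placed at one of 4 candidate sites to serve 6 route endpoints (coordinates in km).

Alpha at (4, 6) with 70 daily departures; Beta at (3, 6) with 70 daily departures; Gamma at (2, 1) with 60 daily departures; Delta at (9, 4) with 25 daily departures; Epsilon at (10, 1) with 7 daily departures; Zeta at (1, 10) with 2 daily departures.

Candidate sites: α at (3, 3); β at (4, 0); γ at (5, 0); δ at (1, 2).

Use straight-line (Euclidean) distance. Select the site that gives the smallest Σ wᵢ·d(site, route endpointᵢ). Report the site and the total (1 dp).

α, total 783.1 km

Total weighted distance at each candidate:
  α (3, 3): total = 783.1
  β (4, 0): total = 1203.5
  γ (5, 0): total = 1256.9
  δ (1, 2): total = 1033.4
Minimum is at α with total 783.1 km.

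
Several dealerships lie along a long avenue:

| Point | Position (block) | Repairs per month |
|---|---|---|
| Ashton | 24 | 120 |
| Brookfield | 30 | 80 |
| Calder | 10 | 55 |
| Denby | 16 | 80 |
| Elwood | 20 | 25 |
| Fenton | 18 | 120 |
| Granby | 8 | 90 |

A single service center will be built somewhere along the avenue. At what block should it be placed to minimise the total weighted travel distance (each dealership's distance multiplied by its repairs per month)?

For a sum of weighted absolute distances on a line, the optimum is the weighted median (not the mean). Total weight W = 570; half-weight = 285.
Sort by position and accumulate weight:
  block 8 (Granby, w=90) → cum 90
  block 10 (Calder, w=55) → cum 145
  block 16 (Denby, w=80) → cum 225
  block 18 (Fenton, w=120) → cum 345  ≥ 285 → median here
  block 20 (Elwood, w=25) → cum 370
  block 24 (Ashton, w=120) → cum 490
  block 30 (Brookfield, w=80) → cum 570
Optimal location: block 18.

x = 18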